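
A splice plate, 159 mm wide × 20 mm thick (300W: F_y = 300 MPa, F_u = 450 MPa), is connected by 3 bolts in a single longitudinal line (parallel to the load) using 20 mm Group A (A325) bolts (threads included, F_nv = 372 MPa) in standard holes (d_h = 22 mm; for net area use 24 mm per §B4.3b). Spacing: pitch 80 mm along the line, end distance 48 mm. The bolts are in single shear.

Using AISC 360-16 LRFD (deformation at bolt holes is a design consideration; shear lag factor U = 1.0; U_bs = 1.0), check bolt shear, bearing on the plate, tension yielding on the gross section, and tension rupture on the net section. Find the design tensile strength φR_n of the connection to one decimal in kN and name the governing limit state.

263.0 kN (bolt shear governs)

Bolt shear: A_b = π(20)²/4 = 314.16 mm². φR_n = 0.75 × 372 × 314.16 × 3 × 1 = 263.0 kN.
Bearing (20 mm plate, F_u = 450 MPa): end bolts L_c = 48 − 22/2 = 37, R_n = min(1.2×37×20×450, 2.4×20×20×450) = 399.6 kN/bolt; interior L_c = 80 − 22 = 58, R_n = 432 kN/bolt. φR_n = 0.75 × (1×399.6 + 2×432) = 947.7 kN.
Tension yield (gross): A_g = 159×20 = 3180 mm². φR_n = 0.90 × 300 × 3180 = 858.6 kN.
Tension rupture (net): A_n = (159 − 1×24)×20 = 2700 mm² (U = 1.0, A_e = A_n). φR_n = 0.75 × 450 × 2700 = 911.3 kN.
Governing: min(263.0, 947.7, 858.6, 911.3) = 263.0 kN → bolt shear.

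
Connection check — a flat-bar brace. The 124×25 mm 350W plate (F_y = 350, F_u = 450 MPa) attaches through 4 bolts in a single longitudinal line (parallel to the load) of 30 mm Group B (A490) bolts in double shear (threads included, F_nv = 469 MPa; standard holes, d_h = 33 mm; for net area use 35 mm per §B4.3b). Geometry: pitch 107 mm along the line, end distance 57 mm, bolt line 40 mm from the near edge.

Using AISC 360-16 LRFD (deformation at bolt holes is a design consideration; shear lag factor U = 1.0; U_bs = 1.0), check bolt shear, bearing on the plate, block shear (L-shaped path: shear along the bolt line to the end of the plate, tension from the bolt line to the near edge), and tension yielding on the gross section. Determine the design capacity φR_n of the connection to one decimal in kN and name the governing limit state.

976.5 kN (gross-section yield governs)

Bolt shear: A_b = π(30)²/4 = 706.86 mm². φR_n = 0.75 × 469 × 706.86 × 4 × 2 = 1989.1 kN.
Bearing (25 mm plate, F_u = 450 MPa): end bolts L_c = 57 − 33/2 = 40.5, R_n = min(1.2×40.5×25×450, 2.4×30×25×450) = 546.75 kN/bolt; interior L_c = 107 − 33 = 74, R_n = 810 kN/bolt. φR_n = 0.75 × (1×546.75 + 3×810) = 2232.6 kN.
Block shear: shear path 1×[57+3×107] = 1×378 mm, A_gv = 9450, A_nv = 1×(378 − 3.5×35)×25 = 6387.5 mm²; tension to near edge: (40 − 0.5×35)×25 = 562.5 mm². R_n = min(0.6×450×6387.5, 0.6×350×9450) + 1.0×450×562.5 = min(1724.6, 1984.5) + 253.13 = 1977.7 kN. φR_n = 0.75 × 1977.7 = 1483.3 kN.
Tension yield (gross): A_g = 124×25 = 3100 mm². φR_n = 0.90 × 350 × 3100 = 976.5 kN.
Governing: min(1989.1, 2232.6, 1483.3, 976.5) = 976.5 kN → gross-section yield.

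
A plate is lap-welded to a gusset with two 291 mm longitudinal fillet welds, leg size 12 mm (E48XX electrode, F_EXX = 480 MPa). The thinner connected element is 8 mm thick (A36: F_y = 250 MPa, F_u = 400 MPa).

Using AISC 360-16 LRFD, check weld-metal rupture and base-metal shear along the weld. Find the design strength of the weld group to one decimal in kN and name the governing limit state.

Weld metal: throat = 0.707×12 = 8.484 mm, L = 2×291 = 582 mm. φR_n = 0.75 × 0.6 × 480 × 8.484 × 582 = 1066.5 kN.
Base metal shear (8 mm plate): yield φR_n = 1.0×0.6×250×8×582 = 698.4 kN; rupture φR_n = 0.75×0.6×400×8×582 = 838.1 kN; take 698.4 kN (yield).
Governing: min(1066.5, 698.4) = 698.4 kN → base-metal shear.

698.4 kN (base-metal shear governs)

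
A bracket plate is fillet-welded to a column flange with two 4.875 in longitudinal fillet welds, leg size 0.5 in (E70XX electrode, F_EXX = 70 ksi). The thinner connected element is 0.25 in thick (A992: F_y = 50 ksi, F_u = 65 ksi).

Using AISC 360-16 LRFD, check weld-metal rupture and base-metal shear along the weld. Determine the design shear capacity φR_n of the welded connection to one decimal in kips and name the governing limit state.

Weld metal: throat = 0.707×0.5 = 0.3535 in, L = 2×4.875 = 9.75 in. φR_n = 0.75 × 0.6 × 70 × 0.3535 × 9.75 = 108.6 kips.
Base metal shear (0.25 in plate): yield φR_n = 1.0×0.6×50×0.25×9.75 = 73.1 kips; rupture φR_n = 0.75×0.6×65×0.25×9.75 = 71.3 kips; take 71.3 kips (rupture).
Governing: min(108.6, 71.3) = 71.3 kips → base-metal shear.

71.3 kips (base-metal shear governs)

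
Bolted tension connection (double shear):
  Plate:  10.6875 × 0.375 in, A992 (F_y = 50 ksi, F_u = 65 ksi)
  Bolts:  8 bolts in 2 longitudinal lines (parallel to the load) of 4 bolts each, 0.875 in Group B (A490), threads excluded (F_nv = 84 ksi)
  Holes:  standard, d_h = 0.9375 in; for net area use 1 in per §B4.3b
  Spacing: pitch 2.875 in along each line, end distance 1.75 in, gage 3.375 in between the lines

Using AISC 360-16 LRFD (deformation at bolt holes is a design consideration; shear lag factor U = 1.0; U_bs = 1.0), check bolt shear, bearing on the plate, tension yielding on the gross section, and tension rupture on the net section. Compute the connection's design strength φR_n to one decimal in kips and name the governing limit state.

Bolt shear: A_b = π(0.875)²/4 = 0.60132 in². φR_n = 0.75 × 84 × 0.60132 × 8 × 2 = 606.1 kips.
Bearing (0.375 in plate, F_u = 65 ksi): end bolts L_c = 1.75 − 0.9375/2 = 1.28125, R_n = min(1.2×1.28125×0.375×65, 2.4×0.875×0.375×65) = 37.477 kips/bolt; interior L_c = 2.875 − 0.9375 = 1.9375, R_n = 51.188 kips/bolt. φR_n = 0.75 × (2×37.477 + 6×51.188) = 286.6 kips.
Tension yield (gross): A_g = 10.6875×0.375 = 4.0078 in². φR_n = 0.90 × 50 × 4.0078 = 180.4 kips.
Tension rupture (net): A_n = (10.6875 − 2×1)×0.375 = 3.2578 in² (U = 1.0, A_e = A_n). φR_n = 0.75 × 65 × 3.2578 = 158.8 kips.
Governing: min(606.1, 286.6, 180.4, 158.8) = 158.8 kips → net-section rupture.

158.8 kips (net-section rupture governs)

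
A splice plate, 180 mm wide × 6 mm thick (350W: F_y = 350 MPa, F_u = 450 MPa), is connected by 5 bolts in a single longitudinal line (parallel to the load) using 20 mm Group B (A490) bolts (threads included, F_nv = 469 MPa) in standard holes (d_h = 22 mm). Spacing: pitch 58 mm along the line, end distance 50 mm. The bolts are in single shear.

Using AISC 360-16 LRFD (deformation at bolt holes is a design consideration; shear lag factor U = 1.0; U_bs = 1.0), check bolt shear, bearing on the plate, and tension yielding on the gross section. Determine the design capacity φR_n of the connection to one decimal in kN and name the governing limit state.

Bolt shear: A_b = π(20)²/4 = 314.16 mm². φR_n = 0.75 × 469 × 314.16 × 5 × 1 = 552.5 kN.
Bearing (6 mm plate, F_u = 450 MPa): end bolts L_c = 50 − 22/2 = 39, R_n = min(1.2×39×6×450, 2.4×20×6×450) = 126.36 kN/bolt; interior L_c = 58 − 22 = 36, R_n = 116.64 kN/bolt. φR_n = 0.75 × (1×126.36 + 4×116.64) = 444.7 kN.
Tension yield (gross): A_g = 180×6 = 1080 mm². φR_n = 0.90 × 350 × 1080 = 340.2 kN.
Governing: min(552.5, 444.7, 340.2) = 340.2 kN → gross-section yield.

340.2 kN (gross-section yield governs)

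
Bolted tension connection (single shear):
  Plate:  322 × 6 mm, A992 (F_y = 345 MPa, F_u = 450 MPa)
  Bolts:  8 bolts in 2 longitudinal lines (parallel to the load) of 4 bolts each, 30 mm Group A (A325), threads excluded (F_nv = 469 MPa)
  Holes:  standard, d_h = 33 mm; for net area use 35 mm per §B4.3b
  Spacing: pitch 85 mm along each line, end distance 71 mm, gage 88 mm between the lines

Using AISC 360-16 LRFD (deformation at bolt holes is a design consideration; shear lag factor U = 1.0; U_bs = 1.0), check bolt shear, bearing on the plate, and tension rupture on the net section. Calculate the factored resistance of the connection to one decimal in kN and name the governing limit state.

510.3 kN (net-section rupture governs)

Bolt shear: A_b = π(30)²/4 = 706.86 mm². φR_n = 0.75 × 469 × 706.86 × 8 × 1 = 1989.1 kN.
Bearing (6 mm plate, F_u = 450 MPa): end bolts L_c = 71 − 33/2 = 54.5, R_n = min(1.2×54.5×6×450, 2.4×30×6×450) = 176.58 kN/bolt; interior L_c = 85 − 33 = 52, R_n = 168.48 kN/bolt. φR_n = 0.75 × (2×176.58 + 6×168.48) = 1023.0 kN.
Tension rupture (net): A_n = (322 − 2×35)×6 = 1512 mm² (U = 1.0, A_e = A_n). φR_n = 0.75 × 450 × 1512 = 510.3 kN.
Governing: min(1989.1, 1023.0, 510.3) = 510.3 kN → net-section rupture.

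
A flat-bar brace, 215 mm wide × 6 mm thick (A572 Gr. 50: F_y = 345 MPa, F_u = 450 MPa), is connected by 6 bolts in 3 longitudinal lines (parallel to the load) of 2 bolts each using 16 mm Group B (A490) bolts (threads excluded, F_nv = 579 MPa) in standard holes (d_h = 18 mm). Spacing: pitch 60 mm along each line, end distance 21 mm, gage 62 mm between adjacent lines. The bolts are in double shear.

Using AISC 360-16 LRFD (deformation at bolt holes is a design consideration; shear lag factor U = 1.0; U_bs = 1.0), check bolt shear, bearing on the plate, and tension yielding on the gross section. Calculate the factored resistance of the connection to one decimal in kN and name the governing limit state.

320.8 kN (bearing governs)

Bolt shear: A_b = π(16)²/4 = 201.06 mm². φR_n = 0.75 × 579 × 201.06 × 6 × 2 = 1047.7 kN.
Bearing (6 mm plate, F_u = 450 MPa): end bolts L_c = 21 − 18/2 = 12, R_n = min(1.2×12×6×450, 2.4×16×6×450) = 38.88 kN/bolt; interior L_c = 60 − 18 = 42, R_n = 103.68 kN/bolt. φR_n = 0.75 × (3×38.88 + 3×103.68) = 320.8 kN.
Tension yield (gross): A_g = 215×6 = 1290 mm². φR_n = 0.90 × 345 × 1290 = 400.5 kN.
Governing: min(1047.7, 320.8, 400.5) = 320.8 kN → bearing.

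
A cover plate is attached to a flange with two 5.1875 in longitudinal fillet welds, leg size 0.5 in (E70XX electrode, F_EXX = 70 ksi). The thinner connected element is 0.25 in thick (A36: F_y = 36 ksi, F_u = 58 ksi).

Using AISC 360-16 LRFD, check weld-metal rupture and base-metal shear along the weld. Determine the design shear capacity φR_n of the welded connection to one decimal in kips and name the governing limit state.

Weld metal: throat = 0.707×0.5 = 0.3535 in, L = 2×5.1875 = 10.375 in. φR_n = 0.75 × 0.6 × 70 × 0.3535 × 10.375 = 115.5 kips.
Base metal shear (0.25 in plate): yield φR_n = 1.0×0.6×36×0.25×10.375 = 56.0 kips; rupture φR_n = 0.75×0.6×58×0.25×10.375 = 67.7 kips; take 56.0 kips (yield).
Governing: min(115.5, 56.0) = 56.0 kips → base-metal shear.

56.0 kips (base-metal shear governs)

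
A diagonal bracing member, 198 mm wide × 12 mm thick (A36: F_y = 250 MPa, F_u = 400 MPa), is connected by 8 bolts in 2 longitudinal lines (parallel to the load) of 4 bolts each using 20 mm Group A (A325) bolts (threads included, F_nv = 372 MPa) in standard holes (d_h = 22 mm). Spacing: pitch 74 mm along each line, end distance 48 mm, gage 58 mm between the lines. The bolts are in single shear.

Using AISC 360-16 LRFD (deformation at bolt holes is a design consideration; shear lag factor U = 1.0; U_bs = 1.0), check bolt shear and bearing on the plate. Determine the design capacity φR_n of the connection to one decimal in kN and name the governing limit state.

701.2 kN (bolt shear governs)

Bolt shear: A_b = π(20)²/4 = 314.16 mm². φR_n = 0.75 × 372 × 314.16 × 8 × 1 = 701.2 kN.
Bearing (12 mm plate, F_u = 400 MPa): end bolts L_c = 48 − 22/2 = 37, R_n = min(1.2×37×12×400, 2.4×20×12×400) = 213.12 kN/bolt; interior L_c = 74 − 22 = 52, R_n = 230.4 kN/bolt. φR_n = 0.75 × (2×213.12 + 6×230.4) = 1356.5 kN.
Governing: min(701.2, 1356.5) = 701.2 kN → bolt shear.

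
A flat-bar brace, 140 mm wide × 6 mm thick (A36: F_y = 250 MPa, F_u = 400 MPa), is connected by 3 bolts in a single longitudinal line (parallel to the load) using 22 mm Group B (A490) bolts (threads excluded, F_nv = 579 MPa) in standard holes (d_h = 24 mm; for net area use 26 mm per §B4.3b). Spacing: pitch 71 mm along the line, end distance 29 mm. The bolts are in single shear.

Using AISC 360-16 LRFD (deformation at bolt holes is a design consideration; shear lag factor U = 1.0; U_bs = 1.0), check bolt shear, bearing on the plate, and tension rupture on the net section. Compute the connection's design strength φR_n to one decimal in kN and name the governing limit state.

Bolt shear: A_b = π(22)²/4 = 380.13 mm². φR_n = 0.75 × 579 × 380.13 × 3 × 1 = 495.2 kN.
Bearing (6 mm plate, F_u = 400 MPa): end bolts L_c = 29 − 24/2 = 17, R_n = min(1.2×17×6×400, 2.4×22×6×400) = 48.96 kN/bolt; interior L_c = 71 − 24 = 47, R_n = 126.72 kN/bolt. φR_n = 0.75 × (1×48.96 + 2×126.72) = 226.8 kN.
Tension rupture (net): A_n = (140 − 1×26)×6 = 684 mm² (U = 1.0, A_e = A_n). φR_n = 0.75 × 400 × 684 = 205.2 kN.
Governing: min(495.2, 226.8, 205.2) = 205.2 kN → net-section rupture.

205.2 kN (net-section rupture governs)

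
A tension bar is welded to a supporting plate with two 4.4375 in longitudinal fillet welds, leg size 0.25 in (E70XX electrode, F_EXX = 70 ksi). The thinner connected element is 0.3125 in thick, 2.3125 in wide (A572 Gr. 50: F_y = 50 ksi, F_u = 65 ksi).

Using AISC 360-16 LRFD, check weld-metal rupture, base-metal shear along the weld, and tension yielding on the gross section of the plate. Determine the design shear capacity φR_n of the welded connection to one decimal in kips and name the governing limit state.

32.5 kips (gross-section yield governs)

Weld metal: throat = 0.707×0.25 = 0.17675 in, L = 2×4.4375 = 8.875 in. φR_n = 0.75 × 0.6 × 70 × 0.17675 × 8.875 = 49.4 kips.
Base metal shear (0.3125 in plate): yield φR_n = 1.0×0.6×50×0.3125×8.875 = 83.2 kips; rupture φR_n = 0.75×0.6×65×0.3125×8.875 = 81.1 kips; take 81.1 kips (rupture).
Tension yield (gross): A_g = 2.3125×0.3125 = 0.72266 in². φR_n = 0.90 × 50 × 0.72266 = 32.5 kips.
Governing: min(49.4, 81.1, 32.5) = 32.5 kips → gross-section yield.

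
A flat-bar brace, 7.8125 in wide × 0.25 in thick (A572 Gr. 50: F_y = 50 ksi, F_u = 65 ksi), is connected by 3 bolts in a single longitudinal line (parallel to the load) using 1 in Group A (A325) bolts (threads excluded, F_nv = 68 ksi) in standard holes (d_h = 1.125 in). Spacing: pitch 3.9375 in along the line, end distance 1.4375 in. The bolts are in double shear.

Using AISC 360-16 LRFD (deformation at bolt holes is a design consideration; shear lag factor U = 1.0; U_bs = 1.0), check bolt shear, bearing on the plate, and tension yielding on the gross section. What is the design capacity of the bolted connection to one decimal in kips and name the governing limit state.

Bolt shear: A_b = π(1)²/4 = 0.7854 in². φR_n = 0.75 × 68 × 0.7854 × 3 × 2 = 240.3 kips.
Bearing (0.25 in plate, F_u = 65 ksi): end bolts L_c = 1.4375 − 1.125/2 = 0.875, R_n = min(1.2×0.875×0.25×65, 2.4×1×0.25×65) = 17.063 kips/bolt; interior L_c = 3.9375 − 1.125 = 2.8125, R_n = 39 kips/bolt. φR_n = 0.75 × (1×17.063 + 2×39) = 71.3 kips.
Tension yield (gross): A_g = 7.8125×0.25 = 1.9531 in². φR_n = 0.90 × 50 × 1.9531 = 87.9 kips.
Governing: min(240.3, 71.3, 87.9) = 71.3 kips → bearing.

71.3 kips (bearing governs)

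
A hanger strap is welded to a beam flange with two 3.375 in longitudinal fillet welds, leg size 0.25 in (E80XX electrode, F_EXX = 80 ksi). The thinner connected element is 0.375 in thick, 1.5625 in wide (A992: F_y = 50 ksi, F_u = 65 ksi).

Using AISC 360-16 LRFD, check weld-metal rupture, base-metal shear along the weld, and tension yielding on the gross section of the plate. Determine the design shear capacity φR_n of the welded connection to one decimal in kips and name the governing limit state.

26.4 kips (gross-section yield governs)

Weld metal: throat = 0.707×0.25 = 0.17675 in, L = 2×3.375 = 6.75 in. φR_n = 0.75 × 0.6 × 80 × 0.17675 × 6.75 = 43.0 kips.
Base metal shear (0.375 in plate): yield φR_n = 1.0×0.6×50×0.375×6.75 = 75.9 kips; rupture φR_n = 0.75×0.6×65×0.375×6.75 = 74.0 kips; take 74.0 kips (rupture).
Tension yield (gross): A_g = 1.5625×0.375 = 0.58594 in². φR_n = 0.90 × 50 × 0.58594 = 26.4 kips.
Governing: min(43.0, 74.0, 26.4) = 26.4 kips → gross-section yield.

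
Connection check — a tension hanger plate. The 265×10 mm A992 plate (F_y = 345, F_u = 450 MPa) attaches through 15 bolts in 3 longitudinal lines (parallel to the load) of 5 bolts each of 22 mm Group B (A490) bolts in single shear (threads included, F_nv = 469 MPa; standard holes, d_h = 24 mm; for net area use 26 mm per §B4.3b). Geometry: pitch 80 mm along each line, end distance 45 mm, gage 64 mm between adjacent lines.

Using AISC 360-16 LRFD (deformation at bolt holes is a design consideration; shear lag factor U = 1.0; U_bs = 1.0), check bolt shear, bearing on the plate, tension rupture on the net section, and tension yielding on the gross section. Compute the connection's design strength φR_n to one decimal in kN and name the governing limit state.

Bolt shear: A_b = π(22)²/4 = 380.13 mm². φR_n = 0.75 × 469 × 380.13 × 15 × 1 = 2005.7 kN.
Bearing (10 mm plate, F_u = 450 MPa): end bolts L_c = 45 − 24/2 = 33, R_n = min(1.2×33×10×450, 2.4×22×10×450) = 178.2 kN/bolt; interior L_c = 80 − 24 = 56, R_n = 237.6 kN/bolt. φR_n = 0.75 × (3×178.2 + 12×237.6) = 2539.4 kN.
Tension rupture (net): A_n = (265 − 3×26)×10 = 1870 mm² (U = 1.0, A_e = A_n). φR_n = 0.75 × 450 × 1870 = 631.1 kN.
Tension yield (gross): A_g = 265×10 = 2650 mm². φR_n = 0.90 × 345 × 2650 = 822.8 kN.
Governing: min(2005.7, 2539.4, 631.1, 822.8) = 631.1 kN → net-section rupture.

631.1 kN (net-section rupture governs)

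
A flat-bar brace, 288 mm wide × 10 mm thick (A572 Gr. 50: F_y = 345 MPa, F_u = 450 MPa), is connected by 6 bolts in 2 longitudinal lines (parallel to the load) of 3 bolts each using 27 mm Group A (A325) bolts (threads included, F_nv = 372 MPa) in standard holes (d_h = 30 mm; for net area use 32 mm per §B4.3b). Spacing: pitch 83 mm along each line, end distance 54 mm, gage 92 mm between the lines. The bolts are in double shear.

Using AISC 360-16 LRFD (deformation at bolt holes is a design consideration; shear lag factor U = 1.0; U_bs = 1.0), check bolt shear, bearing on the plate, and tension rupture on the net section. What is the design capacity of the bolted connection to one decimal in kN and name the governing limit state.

756.0 kN (net-section rupture governs)

Bolt shear: A_b = π(27)²/4 = 572.56 mm². φR_n = 0.75 × 372 × 572.56 × 6 × 2 = 1916.9 kN.
Bearing (10 mm plate, F_u = 450 MPa): end bolts L_c = 54 − 30/2 = 39, R_n = min(1.2×39×10×450, 2.4×27×10×450) = 210.6 kN/bolt; interior L_c = 83 − 30 = 53, R_n = 286.2 kN/bolt. φR_n = 0.75 × (2×210.6 + 4×286.2) = 1174.5 kN.
Tension rupture (net): A_n = (288 − 2×32)×10 = 2240 mm² (U = 1.0, A_e = A_n). φR_n = 0.75 × 450 × 2240 = 756.0 kN.
Governing: min(1916.9, 1174.5, 756.0) = 756.0 kN → net-section rupture.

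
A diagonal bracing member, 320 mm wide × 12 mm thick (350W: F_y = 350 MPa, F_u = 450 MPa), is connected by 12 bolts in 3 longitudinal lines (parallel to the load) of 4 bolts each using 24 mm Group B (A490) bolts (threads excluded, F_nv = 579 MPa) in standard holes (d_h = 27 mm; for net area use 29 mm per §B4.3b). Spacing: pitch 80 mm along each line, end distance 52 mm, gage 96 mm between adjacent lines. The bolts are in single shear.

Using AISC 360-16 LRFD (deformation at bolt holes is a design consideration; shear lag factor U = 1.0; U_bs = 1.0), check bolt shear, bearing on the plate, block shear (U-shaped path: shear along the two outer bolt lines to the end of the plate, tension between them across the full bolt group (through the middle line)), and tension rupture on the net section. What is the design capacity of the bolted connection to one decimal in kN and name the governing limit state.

943.7 kN (net-section rupture governs)

Bolt shear: A_b = π(24)²/4 = 452.39 mm². φR_n = 0.75 × 579 × 452.39 × 12 × 1 = 2357.4 kN.
Bearing (12 mm plate, F_u = 450 MPa): end bolts L_c = 52 − 27/2 = 38.5, R_n = min(1.2×38.5×12×450, 2.4×24×12×450) = 249.48 kN/bolt; interior L_c = 80 − 27 = 53, R_n = 311.04 kN/bolt. φR_n = 0.75 × (3×249.48 + 9×311.04) = 2660.9 kN.
Block shear: shear path 2×[52+3×80] = 2×292 mm, A_gv = 7008, A_nv = 2×(292 − 3.5×29)×12 = 4572 mm²; tension across gage: (192 − 2×29)×12 = 1608 mm². R_n = min(0.6×450×4572, 0.6×350×7008) + 1.0×450×1608 = min(1234.4, 1471.7) + 723.6 = 1958 kN. φR_n = 0.75 × 1958 = 1468.5 kN.
Tension rupture (net): A_n = (320 − 3×29)×12 = 2796 mm² (U = 1.0, A_e = A_n). φR_n = 0.75 × 450 × 2796 = 943.7 kN.
Governing: min(2357.4, 2660.9, 1468.5, 943.7) = 943.7 kN → net-section rupture.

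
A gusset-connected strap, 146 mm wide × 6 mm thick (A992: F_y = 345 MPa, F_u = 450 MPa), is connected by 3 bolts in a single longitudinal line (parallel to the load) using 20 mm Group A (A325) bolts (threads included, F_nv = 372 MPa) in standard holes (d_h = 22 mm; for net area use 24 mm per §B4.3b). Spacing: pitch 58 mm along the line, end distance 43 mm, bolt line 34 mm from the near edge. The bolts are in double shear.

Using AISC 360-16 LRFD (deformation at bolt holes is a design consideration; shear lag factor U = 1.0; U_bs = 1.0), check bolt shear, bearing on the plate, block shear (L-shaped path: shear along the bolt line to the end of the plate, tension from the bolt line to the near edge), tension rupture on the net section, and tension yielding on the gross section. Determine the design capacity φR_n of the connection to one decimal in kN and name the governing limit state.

164.8 kN (block shear governs)

Bolt shear: A_b = π(20)²/4 = 314.16 mm². φR_n = 0.75 × 372 × 314.16 × 3 × 2 = 525.9 kN.
Bearing (6 mm plate, F_u = 450 MPa): end bolts L_c = 43 − 22/2 = 32, R_n = min(1.2×32×6×450, 2.4×20×6×450) = 103.68 kN/bolt; interior L_c = 58 − 22 = 36, R_n = 116.64 kN/bolt. φR_n = 0.75 × (1×103.68 + 2×116.64) = 252.7 kN.
Block shear: shear path 1×[43+2×58] = 1×159 mm, A_gv = 954, A_nv = 1×(159 − 2.5×24)×6 = 594 mm²; tension to near edge: (34 − 0.5×24)×6 = 132 mm². R_n = min(0.6×450×594, 0.6×345×954) + 1.0×450×132 = min(160.38, 197.48) + 59.4 = 219.78 kN. φR_n = 0.75 × 219.78 = 164.8 kN.
Tension rupture (net): A_n = (146 − 1×24)×6 = 732 mm² (U = 1.0, A_e = A_n). φR_n = 0.75 × 450 × 732 = 247.1 kN.
Tension yield (gross): A_g = 146×6 = 876 mm². φR_n = 0.90 × 345 × 876 = 272.0 kN.
Governing: min(525.9, 252.7, 164.8, 247.1, 272.0) = 164.8 kN → block shear.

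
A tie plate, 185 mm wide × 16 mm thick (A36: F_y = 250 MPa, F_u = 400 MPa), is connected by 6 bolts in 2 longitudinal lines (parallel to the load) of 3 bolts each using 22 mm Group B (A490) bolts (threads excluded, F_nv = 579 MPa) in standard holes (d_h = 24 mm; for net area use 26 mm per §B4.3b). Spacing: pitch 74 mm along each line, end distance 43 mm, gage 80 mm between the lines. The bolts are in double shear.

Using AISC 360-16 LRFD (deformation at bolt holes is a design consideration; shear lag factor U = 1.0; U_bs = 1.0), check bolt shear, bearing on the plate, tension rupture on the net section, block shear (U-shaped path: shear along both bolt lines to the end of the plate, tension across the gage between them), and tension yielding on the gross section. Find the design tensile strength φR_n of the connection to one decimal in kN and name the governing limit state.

638.4 kN (net-section rupture governs)

Bolt shear: A_b = π(22)²/4 = 380.13 mm². φR_n = 0.75 × 579 × 380.13 × 6 × 2 = 1980.9 kN.
Bearing (16 mm plate, F_u = 400 MPa): end bolts L_c = 43 − 24/2 = 31, R_n = min(1.2×31×16×400, 2.4×22×16×400) = 238.08 kN/bolt; interior L_c = 74 − 24 = 50, R_n = 337.92 kN/bolt. φR_n = 0.75 × (2×238.08 + 4×337.92) = 1370.9 kN.
Tension rupture (net): A_n = (185 − 2×26)×16 = 2128 mm² (U = 1.0, A_e = A_n). φR_n = 0.75 × 400 × 2128 = 638.4 kN.
Block shear: shear path 2×[43+2×74] = 2×191 mm, A_gv = 6112, A_nv = 2×(191 − 2.5×26)×16 = 4032 mm²; tension across gage: (80 − 1×26)×16 = 864 mm². R_n = min(0.6×400×4032, 0.6×250×6112) + 1.0×400×864 = min(967.68, 916.8) + 345.6 = 1262.4 kN. φR_n = 0.75 × 1262.4 = 946.8 kN.
Tension yield (gross): A_g = 185×16 = 2960 mm². φR_n = 0.90 × 250 × 2960 = 666.0 kN.
Governing: min(1980.9, 1370.9, 638.4, 946.8, 666.0) = 638.4 kN → net-section rupture.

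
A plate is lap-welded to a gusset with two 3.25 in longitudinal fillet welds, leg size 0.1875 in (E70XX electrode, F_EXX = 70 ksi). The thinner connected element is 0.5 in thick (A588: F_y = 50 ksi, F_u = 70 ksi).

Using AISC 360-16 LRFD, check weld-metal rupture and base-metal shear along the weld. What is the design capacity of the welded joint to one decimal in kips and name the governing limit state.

27.1 kips (weld metal governs)

Weld metal: throat = 0.707×0.1875 = 0.13256 in, L = 2×3.25 = 6.5 in. φR_n = 0.75 × 0.6 × 70 × 0.13256 × 6.5 = 27.1 kips.
Base metal shear (0.5 in plate): yield φR_n = 1.0×0.6×50×0.5×6.5 = 97.5 kips; rupture φR_n = 0.75×0.6×70×0.5×6.5 = 102.4 kips; take 97.5 kips (yield).
Governing: min(27.1, 97.5) = 27.1 kips → weld metal.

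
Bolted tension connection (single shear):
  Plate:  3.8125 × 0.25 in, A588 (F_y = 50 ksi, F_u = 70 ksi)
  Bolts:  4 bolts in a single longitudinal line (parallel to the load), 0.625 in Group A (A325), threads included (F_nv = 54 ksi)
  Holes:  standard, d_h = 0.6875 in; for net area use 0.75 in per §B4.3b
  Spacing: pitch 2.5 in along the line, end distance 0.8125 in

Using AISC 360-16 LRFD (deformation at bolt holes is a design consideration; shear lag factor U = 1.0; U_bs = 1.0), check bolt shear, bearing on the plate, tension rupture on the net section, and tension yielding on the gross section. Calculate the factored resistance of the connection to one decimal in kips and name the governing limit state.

Bolt shear: A_b = π(0.625)²/4 = 0.3068 in². φR_n = 0.75 × 54 × 0.3068 × 4 × 1 = 49.7 kips.
Bearing (0.25 in plate, F_u = 70 ksi): end bolts L_c = 0.8125 − 0.6875/2 = 0.46875, R_n = min(1.2×0.46875×0.25×70, 2.4×0.625×0.25×70) = 9.8438 kips/bolt; interior L_c = 2.5 − 0.6875 = 1.8125, R_n = 26.25 kips/bolt. φR_n = 0.75 × (1×9.8438 + 3×26.25) = 66.4 kips.
Tension rupture (net): A_n = (3.8125 − 1×0.75)×0.25 = 0.76563 in² (U = 1.0, A_e = A_n). φR_n = 0.75 × 70 × 0.76563 = 40.2 kips.
Tension yield (gross): A_g = 3.8125×0.25 = 0.95313 in². φR_n = 0.90 × 50 × 0.95313 = 42.9 kips.
Governing: min(49.7, 66.4, 40.2, 42.9) = 40.2 kips → net-section rupture.

40.2 kips (net-section rupture governs)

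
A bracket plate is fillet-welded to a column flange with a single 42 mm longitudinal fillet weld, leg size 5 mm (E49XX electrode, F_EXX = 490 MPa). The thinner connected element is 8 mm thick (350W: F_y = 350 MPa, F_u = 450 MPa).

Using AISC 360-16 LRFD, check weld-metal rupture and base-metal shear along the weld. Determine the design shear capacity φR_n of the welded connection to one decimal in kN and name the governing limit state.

32.7 kN (weld metal governs)

Weld metal: throat = 0.707×5 = 3.535 mm, L = 42 mm. φR_n = 0.75 × 0.6 × 490 × 3.535 × 42 = 32.7 kN.
Base metal shear (8 mm plate): yield φR_n = 1.0×0.6×350×8×42 = 70.6 kN; rupture φR_n = 0.75×0.6×450×8×42 = 68.0 kN; take 68.0 kN (rupture).
Governing: min(32.7, 68.0) = 32.7 kN → weld metal.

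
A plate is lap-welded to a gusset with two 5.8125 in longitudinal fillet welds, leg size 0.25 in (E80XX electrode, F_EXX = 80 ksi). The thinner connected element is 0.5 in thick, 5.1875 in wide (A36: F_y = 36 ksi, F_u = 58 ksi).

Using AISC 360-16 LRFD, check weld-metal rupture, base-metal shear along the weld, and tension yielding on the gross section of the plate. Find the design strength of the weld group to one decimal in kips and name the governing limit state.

Weld metal: throat = 0.707×0.25 = 0.17675 in, L = 2×5.8125 = 11.625 in. φR_n = 0.75 × 0.6 × 80 × 0.17675 × 11.625 = 74.0 kips.
Base metal shear (0.5 in plate): yield φR_n = 1.0×0.6×36×0.5×11.625 = 125.6 kips; rupture φR_n = 0.75×0.6×58×0.5×11.625 = 151.7 kips; take 125.6 kips (yield).
Tension yield (gross): A_g = 5.1875×0.5 = 2.5938 in². φR_n = 0.90 × 36 × 2.5938 = 84.0 kips.
Governing: min(74.0, 125.6, 84.0) = 74.0 kips → weld metal.

74.0 kips (weld metal governs)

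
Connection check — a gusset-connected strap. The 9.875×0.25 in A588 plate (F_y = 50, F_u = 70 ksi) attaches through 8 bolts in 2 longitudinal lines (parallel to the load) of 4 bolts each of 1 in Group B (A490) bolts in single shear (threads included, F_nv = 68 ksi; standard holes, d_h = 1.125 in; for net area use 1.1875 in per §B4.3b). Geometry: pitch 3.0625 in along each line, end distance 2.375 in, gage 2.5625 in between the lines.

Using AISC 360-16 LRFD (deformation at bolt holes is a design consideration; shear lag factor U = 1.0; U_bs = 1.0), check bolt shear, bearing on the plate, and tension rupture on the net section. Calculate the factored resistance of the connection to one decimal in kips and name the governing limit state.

Bolt shear: A_b = π(1)²/4 = 0.7854 in². φR_n = 0.75 × 68 × 0.7854 × 8 × 1 = 320.4 kips.
Bearing (0.25 in plate, F_u = 70 ksi): end bolts L_c = 2.375 − 1.125/2 = 1.8125, R_n = min(1.2×1.8125×0.25×70, 2.4×1×0.25×70) = 38.063 kips/bolt; interior L_c = 3.0625 − 1.125 = 1.9375, R_n = 40.688 kips/bolt. φR_n = 0.75 × (2×38.063 + 6×40.688) = 240.2 kips.
Tension rupture (net): A_n = (9.875 − 2×1.1875)×0.25 = 1.875 in² (U = 1.0, A_e = A_n). φR_n = 0.75 × 70 × 1.875 = 98.4 kips.
Governing: min(320.4, 240.2, 98.4) = 98.4 kips → net-section rupture.

98.4 kips (net-section rupture governs)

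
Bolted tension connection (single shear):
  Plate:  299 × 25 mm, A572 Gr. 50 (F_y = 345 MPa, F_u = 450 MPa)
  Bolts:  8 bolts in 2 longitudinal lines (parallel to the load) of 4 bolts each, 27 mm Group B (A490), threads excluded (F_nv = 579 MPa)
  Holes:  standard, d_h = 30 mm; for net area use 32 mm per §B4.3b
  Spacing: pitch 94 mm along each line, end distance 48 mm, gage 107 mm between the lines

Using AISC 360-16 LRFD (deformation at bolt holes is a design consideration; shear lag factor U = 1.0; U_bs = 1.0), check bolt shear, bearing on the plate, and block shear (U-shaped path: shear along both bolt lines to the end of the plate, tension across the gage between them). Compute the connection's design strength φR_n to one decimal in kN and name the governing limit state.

1989.1 kN (bolt shear governs)

Bolt shear: A_b = π(27)²/4 = 572.56 mm². φR_n = 0.75 × 579 × 572.56 × 8 × 1 = 1989.1 kN.
Bearing (25 mm plate, F_u = 450 MPa): end bolts L_c = 48 − 30/2 = 33, R_n = min(1.2×33×25×450, 2.4×27×25×450) = 445.5 kN/bolt; interior L_c = 94 − 30 = 64, R_n = 729 kN/bolt. φR_n = 0.75 × (2×445.5 + 6×729) = 3948.8 kN.
Block shear: shear path 2×[48+3×94] = 2×330 mm, A_gv = 16500, A_nv = 2×(330 − 3.5×32)×25 = 10900 mm²; tension across gage: (107 − 1×32)×25 = 1875 mm². R_n = min(0.6×450×10900, 0.6×345×16500) + 1.0×450×1875 = min(2943, 3415.5) + 843.75 = 3786.8 kN. φR_n = 0.75 × 3786.8 = 2840.1 kN.
Governing: min(1989.1, 3948.8, 2840.1) = 1989.1 kN → bolt shear.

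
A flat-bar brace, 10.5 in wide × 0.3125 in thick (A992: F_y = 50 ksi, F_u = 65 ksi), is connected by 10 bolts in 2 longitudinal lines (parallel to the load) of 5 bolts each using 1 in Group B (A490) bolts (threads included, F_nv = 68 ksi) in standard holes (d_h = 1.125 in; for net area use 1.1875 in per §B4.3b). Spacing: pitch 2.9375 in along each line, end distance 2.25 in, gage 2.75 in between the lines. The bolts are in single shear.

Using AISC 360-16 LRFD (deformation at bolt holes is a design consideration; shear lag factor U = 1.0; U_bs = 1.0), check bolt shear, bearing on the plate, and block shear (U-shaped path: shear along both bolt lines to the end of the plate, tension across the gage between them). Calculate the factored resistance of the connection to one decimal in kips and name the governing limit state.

182.1 kips (block shear governs)

Bolt shear: A_b = π(1)²/4 = 0.7854 in². φR_n = 0.75 × 68 × 0.7854 × 10 × 1 = 400.6 kips.
Bearing (0.3125 in plate, F_u = 65 ksi): end bolts L_c = 2.25 − 1.125/2 = 1.6875, R_n = min(1.2×1.6875×0.3125×65, 2.4×1×0.3125×65) = 41.133 kips/bolt; interior L_c = 2.9375 − 1.125 = 1.8125, R_n = 44.18 kips/bolt. φR_n = 0.75 × (2×41.133 + 8×44.18) = 326.8 kips.
Block shear: shear path 2×[2.25+4×2.9375] = 2×14 in, A_gv = 8.75, A_nv = 2×(14 − 4.5×1.1875)×0.3125 = 5.4102 in²; tension across gage: (2.75 − 1×1.1875)×0.3125 = 0.48828 in². R_n = min(0.6×65×5.4102, 0.6×50×8.75) + 1.0×65×0.48828 = min(211, 262.5) + 31.738 = 242.74 kips. φR_n = 0.75 × 242.74 = 182.1 kips.
Governing: min(400.6, 326.8, 182.1) = 182.1 kips → block shear.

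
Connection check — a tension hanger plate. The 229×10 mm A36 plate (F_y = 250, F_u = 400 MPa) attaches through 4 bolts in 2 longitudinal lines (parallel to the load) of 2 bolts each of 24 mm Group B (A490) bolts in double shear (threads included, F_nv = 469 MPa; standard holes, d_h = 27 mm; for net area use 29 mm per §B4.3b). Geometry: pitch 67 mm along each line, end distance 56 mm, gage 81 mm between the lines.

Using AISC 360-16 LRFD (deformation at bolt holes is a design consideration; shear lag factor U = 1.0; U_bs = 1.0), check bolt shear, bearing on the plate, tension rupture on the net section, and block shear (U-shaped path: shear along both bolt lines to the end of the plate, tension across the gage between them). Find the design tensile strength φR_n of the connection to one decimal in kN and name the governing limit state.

Bolt shear: A_b = π(24)²/4 = 452.39 mm². φR_n = 0.75 × 469 × 452.39 × 4 × 2 = 1273.0 kN.
Bearing (10 mm plate, F_u = 400 MPa): end bolts L_c = 56 − 27/2 = 42.5, R_n = min(1.2×42.5×10×400, 2.4×24×10×400) = 204 kN/bolt; interior L_c = 67 − 27 = 40, R_n = 192 kN/bolt. φR_n = 0.75 × (2×204 + 2×192) = 594.0 kN.
Tension rupture (net): A_n = (229 − 2×29)×10 = 1710 mm² (U = 1.0, A_e = A_n). φR_n = 0.75 × 400 × 1710 = 513.0 kN.
Block shear: shear path 2×[56+1×67] = 2×123 mm, A_gv = 2460, A_nv = 2×(123 − 1.5×29)×10 = 1590 mm²; tension across gage: (81 − 1×29)×10 = 520 mm². R_n = min(0.6×400×1590, 0.6×250×2460) + 1.0×400×520 = min(381.6, 369) + 208 = 577 kN. φR_n = 0.75 × 577 = 432.8 kN.
Governing: min(1273.0, 594.0, 513.0, 432.8) = 432.8 kN → block shear.

432.8 kN (block shear governs)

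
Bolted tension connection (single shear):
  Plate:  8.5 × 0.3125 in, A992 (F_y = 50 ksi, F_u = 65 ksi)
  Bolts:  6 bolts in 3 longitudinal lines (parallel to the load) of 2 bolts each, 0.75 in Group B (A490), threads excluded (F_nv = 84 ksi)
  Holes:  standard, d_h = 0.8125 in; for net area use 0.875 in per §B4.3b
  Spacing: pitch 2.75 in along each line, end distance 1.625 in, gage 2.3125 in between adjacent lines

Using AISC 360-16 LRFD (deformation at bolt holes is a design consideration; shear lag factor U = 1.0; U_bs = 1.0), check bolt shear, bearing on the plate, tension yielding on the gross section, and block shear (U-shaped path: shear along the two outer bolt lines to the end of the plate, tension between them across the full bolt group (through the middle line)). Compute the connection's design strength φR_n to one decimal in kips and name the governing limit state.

Bolt shear: A_b = π(0.75)²/4 = 0.44179 in². φR_n = 0.75 × 84 × 0.44179 × 6 × 1 = 167.0 kips.
Bearing (0.3125 in plate, F_u = 65 ksi): end bolts L_c = 1.625 − 0.8125/2 = 1.21875, R_n = min(1.2×1.21875×0.3125×65, 2.4×0.75×0.3125×65) = 29.707 kips/bolt; interior L_c = 2.75 − 0.8125 = 1.9375, R_n = 36.563 kips/bolt. φR_n = 0.75 × (3×29.707 + 3×36.563) = 149.1 kips.
Tension yield (gross): A_g = 8.5×0.3125 = 2.6563 in². φR_n = 0.90 × 50 × 2.6563 = 119.5 kips.
Block shear: shear path 2×[1.625+1×2.75] = 2×4.375 in, A_gv = 2.7344, A_nv = 2×(4.375 − 1.5×0.875)×0.3125 = 1.9141 in²; tension across gage: (4.625 − 2×0.875)×0.3125 = 0.89844 in². R_n = min(0.6×65×1.9141, 0.6×50×2.7344) + 1.0×65×0.89844 = min(74.65, 82.032) + 58.399 = 133.05 kips. φR_n = 0.75 × 133.05 = 99.8 kips.
Governing: min(167.0, 149.1, 119.5, 99.8) = 99.8 kips → block shear.

99.8 kips (block shear governs)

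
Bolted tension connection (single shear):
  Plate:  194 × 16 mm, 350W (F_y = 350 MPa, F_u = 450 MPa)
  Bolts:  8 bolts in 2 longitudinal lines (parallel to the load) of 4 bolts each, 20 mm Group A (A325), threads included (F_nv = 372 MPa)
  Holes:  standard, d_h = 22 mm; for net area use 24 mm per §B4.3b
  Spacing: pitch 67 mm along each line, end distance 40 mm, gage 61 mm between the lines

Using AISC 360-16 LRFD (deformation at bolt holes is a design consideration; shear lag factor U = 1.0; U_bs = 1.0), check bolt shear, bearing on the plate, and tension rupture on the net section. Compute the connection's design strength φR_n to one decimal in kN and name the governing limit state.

Bolt shear: A_b = π(20)²/4 = 314.16 mm². φR_n = 0.75 × 372 × 314.16 × 8 × 1 = 701.2 kN.
Bearing (16 mm plate, F_u = 450 MPa): end bolts L_c = 40 − 22/2 = 29, R_n = min(1.2×29×16×450, 2.4×20×16×450) = 250.56 kN/bolt; interior L_c = 67 − 22 = 45, R_n = 345.6 kN/bolt. φR_n = 0.75 × (2×250.56 + 6×345.6) = 1931.0 kN.
Tension rupture (net): A_n = (194 − 2×24)×16 = 2336 mm² (U = 1.0, A_e = A_n). φR_n = 0.75 × 450 × 2336 = 788.4 kN.
Governing: min(701.2, 1931.0, 788.4) = 701.2 kN → bolt shear.

701.2 kN (bolt shear governs)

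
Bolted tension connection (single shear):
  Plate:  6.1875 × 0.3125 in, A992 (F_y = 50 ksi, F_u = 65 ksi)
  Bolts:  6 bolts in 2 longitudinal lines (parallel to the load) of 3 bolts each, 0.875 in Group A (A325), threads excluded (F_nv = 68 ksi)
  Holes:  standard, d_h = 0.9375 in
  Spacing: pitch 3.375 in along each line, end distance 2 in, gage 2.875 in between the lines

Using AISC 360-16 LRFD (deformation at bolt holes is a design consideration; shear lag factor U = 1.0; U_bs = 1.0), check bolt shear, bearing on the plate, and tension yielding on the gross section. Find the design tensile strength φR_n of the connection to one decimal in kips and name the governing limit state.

Bolt shear: A_b = π(0.875)²/4 = 0.60132 in². φR_n = 0.75 × 68 × 0.60132 × 6 × 1 = 184.0 kips.
Bearing (0.3125 in plate, F_u = 65 ksi): end bolts L_c = 2 − 0.9375/2 = 1.53125, R_n = min(1.2×1.53125×0.3125×65, 2.4×0.875×0.3125×65) = 37.324 kips/bolt; interior L_c = 3.375 − 0.9375 = 2.4375, R_n = 42.656 kips/bolt. φR_n = 0.75 × (2×37.324 + 4×42.656) = 184.0 kips.
Tension yield (gross): A_g = 6.1875×0.3125 = 1.9336 in². φR_n = 0.90 × 50 × 1.9336 = 87.0 kips.
Governing: min(184.0, 184.0, 87.0) = 87.0 kips → gross-section yield.

87.0 kips (gross-section yield governs)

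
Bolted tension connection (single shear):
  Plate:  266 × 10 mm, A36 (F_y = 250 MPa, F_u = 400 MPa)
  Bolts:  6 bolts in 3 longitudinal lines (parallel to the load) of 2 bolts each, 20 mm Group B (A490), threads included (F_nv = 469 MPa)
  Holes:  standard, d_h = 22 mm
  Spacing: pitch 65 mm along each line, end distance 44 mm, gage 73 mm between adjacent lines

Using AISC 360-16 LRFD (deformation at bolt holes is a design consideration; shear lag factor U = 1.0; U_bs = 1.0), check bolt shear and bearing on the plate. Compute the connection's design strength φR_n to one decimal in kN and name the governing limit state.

663.0 kN (bolt shear governs)

Bolt shear: A_b = π(20)²/4 = 314.16 mm². φR_n = 0.75 × 469 × 314.16 × 6 × 1 = 663.0 kN.
Bearing (10 mm plate, F_u = 400 MPa): end bolts L_c = 44 − 22/2 = 33, R_n = min(1.2×33×10×400, 2.4×20×10×400) = 158.4 kN/bolt; interior L_c = 65 − 22 = 43, R_n = 192 kN/bolt. φR_n = 0.75 × (3×158.4 + 3×192) = 788.4 kN.
Governing: min(663.0, 788.4) = 663.0 kN → bolt shear.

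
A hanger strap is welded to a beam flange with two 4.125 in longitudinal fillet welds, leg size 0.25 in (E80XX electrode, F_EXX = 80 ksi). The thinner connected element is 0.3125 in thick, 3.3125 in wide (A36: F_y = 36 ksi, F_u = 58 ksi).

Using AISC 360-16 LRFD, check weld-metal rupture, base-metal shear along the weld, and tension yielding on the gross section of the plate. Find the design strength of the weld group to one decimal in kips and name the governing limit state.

Weld metal: throat = 0.707×0.25 = 0.17675 in, L = 2×4.125 = 8.25 in. φR_n = 0.75 × 0.6 × 80 × 0.17675 × 8.25 = 52.5 kips.
Base metal shear (0.3125 in plate): yield φR_n = 1.0×0.6×36×0.3125×8.25 = 55.7 kips; rupture φR_n = 0.75×0.6×58×0.3125×8.25 = 67.3 kips; take 55.7 kips (yield).
Tension yield (gross): A_g = 3.3125×0.3125 = 1.0352 in². φR_n = 0.90 × 36 × 1.0352 = 33.5 kips.
Governing: min(52.5, 55.7, 33.5) = 33.5 kips → gross-section yield.

33.5 kips (gross-section yield governs)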